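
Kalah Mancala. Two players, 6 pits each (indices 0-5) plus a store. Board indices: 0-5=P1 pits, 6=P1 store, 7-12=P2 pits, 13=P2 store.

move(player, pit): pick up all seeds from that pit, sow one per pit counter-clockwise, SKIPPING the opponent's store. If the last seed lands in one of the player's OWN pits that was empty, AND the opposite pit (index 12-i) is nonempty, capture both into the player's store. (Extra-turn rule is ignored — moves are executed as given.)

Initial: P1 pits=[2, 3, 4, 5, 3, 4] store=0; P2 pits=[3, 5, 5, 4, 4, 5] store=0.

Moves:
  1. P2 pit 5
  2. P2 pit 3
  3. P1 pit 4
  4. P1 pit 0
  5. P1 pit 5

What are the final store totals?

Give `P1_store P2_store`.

Answer: 8 2

Derivation:
Move 1: P2 pit5 -> P1=[3,4,5,6,3,4](0) P2=[3,5,5,4,4,0](1)
Move 2: P2 pit3 -> P1=[4,4,5,6,3,4](0) P2=[3,5,5,0,5,1](2)
Move 3: P1 pit4 -> P1=[4,4,5,6,0,5](1) P2=[4,5,5,0,5,1](2)
Move 4: P1 pit0 -> P1=[0,5,6,7,0,5](7) P2=[4,0,5,0,5,1](2)
Move 5: P1 pit5 -> P1=[0,5,6,7,0,0](8) P2=[5,1,6,1,5,1](2)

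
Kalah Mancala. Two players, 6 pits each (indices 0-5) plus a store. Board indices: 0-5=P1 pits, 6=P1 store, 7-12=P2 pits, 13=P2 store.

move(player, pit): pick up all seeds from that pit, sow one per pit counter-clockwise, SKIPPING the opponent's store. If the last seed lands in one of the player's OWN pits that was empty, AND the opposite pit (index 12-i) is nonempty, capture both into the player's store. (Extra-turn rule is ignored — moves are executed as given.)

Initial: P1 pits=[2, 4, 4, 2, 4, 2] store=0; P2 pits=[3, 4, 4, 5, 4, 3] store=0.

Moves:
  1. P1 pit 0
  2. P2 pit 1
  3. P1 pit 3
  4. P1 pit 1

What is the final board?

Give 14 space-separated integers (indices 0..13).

Move 1: P1 pit0 -> P1=[0,5,5,2,4,2](0) P2=[3,4,4,5,4,3](0)
Move 2: P2 pit1 -> P1=[0,5,5,2,4,2](0) P2=[3,0,5,6,5,4](0)
Move 3: P1 pit3 -> P1=[0,5,5,0,5,3](0) P2=[3,0,5,6,5,4](0)
Move 4: P1 pit1 -> P1=[0,0,6,1,6,4](1) P2=[3,0,5,6,5,4](0)

Answer: 0 0 6 1 6 4 1 3 0 5 6 5 4 0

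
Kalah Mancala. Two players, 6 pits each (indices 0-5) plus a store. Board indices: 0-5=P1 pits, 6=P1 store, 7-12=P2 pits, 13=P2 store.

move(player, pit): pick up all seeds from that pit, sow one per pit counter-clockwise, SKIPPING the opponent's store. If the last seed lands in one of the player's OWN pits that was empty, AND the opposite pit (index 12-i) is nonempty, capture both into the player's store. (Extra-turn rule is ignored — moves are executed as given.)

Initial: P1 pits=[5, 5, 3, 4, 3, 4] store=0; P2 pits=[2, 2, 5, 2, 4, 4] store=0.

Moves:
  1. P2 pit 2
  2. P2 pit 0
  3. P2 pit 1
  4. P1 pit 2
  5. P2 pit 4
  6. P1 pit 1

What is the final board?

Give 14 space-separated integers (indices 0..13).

Answer: 7 0 2 3 5 6 1 1 0 1 4 0 6 7

Derivation:
Move 1: P2 pit2 -> P1=[6,5,3,4,3,4](0) P2=[2,2,0,3,5,5](1)
Move 2: P2 pit0 -> P1=[6,5,3,0,3,4](0) P2=[0,3,0,3,5,5](6)
Move 3: P2 pit1 -> P1=[6,5,3,0,3,4](0) P2=[0,0,1,4,6,5](6)
Move 4: P1 pit2 -> P1=[6,5,0,1,4,5](0) P2=[0,0,1,4,6,5](6)
Move 5: P2 pit4 -> P1=[7,6,1,2,4,5](0) P2=[0,0,1,4,0,6](7)
Move 6: P1 pit1 -> P1=[7,0,2,3,5,6](1) P2=[1,0,1,4,0,6](7)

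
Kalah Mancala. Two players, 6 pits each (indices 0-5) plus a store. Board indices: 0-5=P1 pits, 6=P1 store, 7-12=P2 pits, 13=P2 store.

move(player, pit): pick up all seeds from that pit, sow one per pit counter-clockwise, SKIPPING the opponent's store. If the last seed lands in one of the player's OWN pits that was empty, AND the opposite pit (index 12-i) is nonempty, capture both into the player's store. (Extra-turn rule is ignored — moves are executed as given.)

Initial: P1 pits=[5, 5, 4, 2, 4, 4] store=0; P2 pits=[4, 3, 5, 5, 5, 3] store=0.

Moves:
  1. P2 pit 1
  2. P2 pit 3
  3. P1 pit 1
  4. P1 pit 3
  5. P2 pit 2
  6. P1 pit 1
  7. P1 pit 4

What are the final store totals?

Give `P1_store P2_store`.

Answer: 3 2

Derivation:
Move 1: P2 pit1 -> P1=[5,5,4,2,4,4](0) P2=[4,0,6,6,6,3](0)
Move 2: P2 pit3 -> P1=[6,6,5,2,4,4](0) P2=[4,0,6,0,7,4](1)
Move 3: P1 pit1 -> P1=[6,0,6,3,5,5](1) P2=[5,0,6,0,7,4](1)
Move 4: P1 pit3 -> P1=[6,0,6,0,6,6](2) P2=[5,0,6,0,7,4](1)
Move 5: P2 pit2 -> P1=[7,1,6,0,6,6](2) P2=[5,0,0,1,8,5](2)
Move 6: P1 pit1 -> P1=[7,0,7,0,6,6](2) P2=[5,0,0,1,8,5](2)
Move 7: P1 pit4 -> P1=[7,0,7,0,0,7](3) P2=[6,1,1,2,8,5](2)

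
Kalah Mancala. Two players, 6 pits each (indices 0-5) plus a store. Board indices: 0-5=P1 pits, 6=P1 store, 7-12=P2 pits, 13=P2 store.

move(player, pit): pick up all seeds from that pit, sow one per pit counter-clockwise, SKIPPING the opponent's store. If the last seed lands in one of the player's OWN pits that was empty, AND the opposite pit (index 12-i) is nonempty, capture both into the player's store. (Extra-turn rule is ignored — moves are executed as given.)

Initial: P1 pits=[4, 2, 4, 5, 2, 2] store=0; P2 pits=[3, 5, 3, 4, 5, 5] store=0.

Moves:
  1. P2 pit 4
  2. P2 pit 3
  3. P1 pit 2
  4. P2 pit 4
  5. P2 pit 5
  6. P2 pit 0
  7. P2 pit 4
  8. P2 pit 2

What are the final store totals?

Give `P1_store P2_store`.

Move 1: P2 pit4 -> P1=[5,3,5,5,2,2](0) P2=[3,5,3,4,0,6](1)
Move 2: P2 pit3 -> P1=[6,3,5,5,2,2](0) P2=[3,5,3,0,1,7](2)
Move 3: P1 pit2 -> P1=[6,3,0,6,3,3](1) P2=[4,5,3,0,1,7](2)
Move 4: P2 pit4 -> P1=[6,3,0,6,3,3](1) P2=[4,5,3,0,0,8](2)
Move 5: P2 pit5 -> P1=[7,4,1,7,4,4](1) P2=[5,5,3,0,0,0](3)
Move 6: P2 pit0 -> P1=[0,4,1,7,4,4](1) P2=[0,6,4,1,1,0](11)
Move 7: P2 pit4 -> P1=[0,4,1,7,4,4](1) P2=[0,6,4,1,0,1](11)
Move 8: P2 pit2 -> P1=[0,4,1,7,4,4](1) P2=[0,6,0,2,1,2](12)

Answer: 1 12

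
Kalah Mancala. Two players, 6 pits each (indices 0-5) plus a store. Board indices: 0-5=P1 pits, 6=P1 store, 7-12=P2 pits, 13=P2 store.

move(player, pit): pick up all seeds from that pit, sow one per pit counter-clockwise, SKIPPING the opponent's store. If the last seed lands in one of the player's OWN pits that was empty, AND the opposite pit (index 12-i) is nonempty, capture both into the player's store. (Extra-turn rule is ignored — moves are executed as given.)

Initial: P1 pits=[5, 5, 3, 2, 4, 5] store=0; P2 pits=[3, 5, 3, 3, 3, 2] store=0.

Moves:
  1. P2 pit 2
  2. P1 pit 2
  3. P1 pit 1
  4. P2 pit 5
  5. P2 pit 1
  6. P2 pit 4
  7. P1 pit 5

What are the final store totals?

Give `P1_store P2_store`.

Answer: 2 3

Derivation:
Move 1: P2 pit2 -> P1=[5,5,3,2,4,5](0) P2=[3,5,0,4,4,3](0)
Move 2: P1 pit2 -> P1=[5,5,0,3,5,6](0) P2=[3,5,0,4,4,3](0)
Move 3: P1 pit1 -> P1=[5,0,1,4,6,7](1) P2=[3,5,0,4,4,3](0)
Move 4: P2 pit5 -> P1=[6,1,1,4,6,7](1) P2=[3,5,0,4,4,0](1)
Move 5: P2 pit1 -> P1=[6,1,1,4,6,7](1) P2=[3,0,1,5,5,1](2)
Move 6: P2 pit4 -> P1=[7,2,2,4,6,7](1) P2=[3,0,1,5,0,2](3)
Move 7: P1 pit5 -> P1=[7,2,2,4,6,0](2) P2=[4,1,2,6,1,3](3)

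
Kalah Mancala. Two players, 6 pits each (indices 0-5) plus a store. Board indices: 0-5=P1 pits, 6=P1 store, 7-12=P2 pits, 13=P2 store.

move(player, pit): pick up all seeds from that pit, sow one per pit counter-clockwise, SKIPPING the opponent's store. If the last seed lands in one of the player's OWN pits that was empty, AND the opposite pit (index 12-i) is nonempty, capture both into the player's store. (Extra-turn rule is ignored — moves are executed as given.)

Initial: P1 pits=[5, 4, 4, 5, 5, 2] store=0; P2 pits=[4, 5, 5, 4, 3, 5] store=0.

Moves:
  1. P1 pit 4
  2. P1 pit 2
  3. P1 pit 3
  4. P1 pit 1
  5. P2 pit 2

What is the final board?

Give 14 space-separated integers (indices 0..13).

Answer: 6 1 2 1 3 6 3 6 7 0 5 4 6 1

Derivation:
Move 1: P1 pit4 -> P1=[5,4,4,5,0,3](1) P2=[5,6,6,4,3,5](0)
Move 2: P1 pit2 -> P1=[5,4,0,6,1,4](2) P2=[5,6,6,4,3,5](0)
Move 3: P1 pit3 -> P1=[5,4,0,0,2,5](3) P2=[6,7,7,4,3,5](0)
Move 4: P1 pit1 -> P1=[5,0,1,1,3,6](3) P2=[6,7,7,4,3,5](0)
Move 5: P2 pit2 -> P1=[6,1,2,1,3,6](3) P2=[6,7,0,5,4,6](1)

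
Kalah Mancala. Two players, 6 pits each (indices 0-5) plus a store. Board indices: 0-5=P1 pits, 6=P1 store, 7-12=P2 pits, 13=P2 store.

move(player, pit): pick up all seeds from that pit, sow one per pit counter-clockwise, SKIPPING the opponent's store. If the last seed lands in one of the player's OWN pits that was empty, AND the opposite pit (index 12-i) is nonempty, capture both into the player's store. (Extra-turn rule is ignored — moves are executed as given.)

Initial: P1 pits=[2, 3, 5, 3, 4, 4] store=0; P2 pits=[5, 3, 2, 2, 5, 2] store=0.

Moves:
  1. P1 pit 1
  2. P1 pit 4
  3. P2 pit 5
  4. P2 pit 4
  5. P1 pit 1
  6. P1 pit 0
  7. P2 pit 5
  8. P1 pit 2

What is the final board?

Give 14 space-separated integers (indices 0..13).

Answer: 0 1 0 6 1 6 7 7 1 4 3 1 0 3

Derivation:
Move 1: P1 pit1 -> P1=[2,0,6,4,5,4](0) P2=[5,3,2,2,5,2](0)
Move 2: P1 pit4 -> P1=[2,0,6,4,0,5](1) P2=[6,4,3,2,5,2](0)
Move 3: P2 pit5 -> P1=[3,0,6,4,0,5](1) P2=[6,4,3,2,5,0](1)
Move 4: P2 pit4 -> P1=[4,1,7,4,0,5](1) P2=[6,4,3,2,0,1](2)
Move 5: P1 pit1 -> P1=[4,0,8,4,0,5](1) P2=[6,4,3,2,0,1](2)
Move 6: P1 pit0 -> P1=[0,1,9,5,0,5](6) P2=[6,0,3,2,0,1](2)
Move 7: P2 pit5 -> P1=[0,1,9,5,0,5](6) P2=[6,0,3,2,0,0](3)
Move 8: P1 pit2 -> P1=[0,1,0,6,1,6](7) P2=[7,1,4,3,1,0](3)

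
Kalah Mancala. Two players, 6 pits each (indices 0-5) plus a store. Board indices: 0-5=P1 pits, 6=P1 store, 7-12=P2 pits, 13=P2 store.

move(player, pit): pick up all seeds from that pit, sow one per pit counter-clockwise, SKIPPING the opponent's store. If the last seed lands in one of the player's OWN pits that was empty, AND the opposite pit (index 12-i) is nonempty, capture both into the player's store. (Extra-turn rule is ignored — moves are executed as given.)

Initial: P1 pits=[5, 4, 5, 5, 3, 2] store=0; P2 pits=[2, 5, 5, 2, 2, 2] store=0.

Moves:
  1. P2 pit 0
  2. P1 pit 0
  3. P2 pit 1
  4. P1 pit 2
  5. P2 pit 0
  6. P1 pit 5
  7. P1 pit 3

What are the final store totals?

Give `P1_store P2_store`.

Move 1: P2 pit0 -> P1=[5,4,5,5,3,2](0) P2=[0,6,6,2,2,2](0)
Move 2: P1 pit0 -> P1=[0,5,6,6,4,3](0) P2=[0,6,6,2,2,2](0)
Move 3: P2 pit1 -> P1=[1,5,6,6,4,3](0) P2=[0,0,7,3,3,3](1)
Move 4: P1 pit2 -> P1=[1,5,0,7,5,4](1) P2=[1,1,7,3,3,3](1)
Move 5: P2 pit0 -> P1=[1,5,0,7,5,4](1) P2=[0,2,7,3,3,3](1)
Move 6: P1 pit5 -> P1=[1,5,0,7,5,0](2) P2=[1,3,8,3,3,3](1)
Move 7: P1 pit3 -> P1=[1,5,0,0,6,1](3) P2=[2,4,9,4,3,3](1)

Answer: 3 1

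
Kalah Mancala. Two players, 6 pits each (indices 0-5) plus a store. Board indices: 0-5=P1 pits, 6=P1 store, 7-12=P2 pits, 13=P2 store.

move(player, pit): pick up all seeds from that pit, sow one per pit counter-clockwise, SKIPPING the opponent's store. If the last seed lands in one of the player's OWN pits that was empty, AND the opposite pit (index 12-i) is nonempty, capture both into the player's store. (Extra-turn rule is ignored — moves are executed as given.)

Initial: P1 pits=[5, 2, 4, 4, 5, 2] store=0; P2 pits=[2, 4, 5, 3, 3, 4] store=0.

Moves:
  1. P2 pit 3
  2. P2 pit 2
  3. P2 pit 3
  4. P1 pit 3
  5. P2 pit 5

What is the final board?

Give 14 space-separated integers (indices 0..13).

Move 1: P2 pit3 -> P1=[5,2,4,4,5,2](0) P2=[2,4,5,0,4,5](1)
Move 2: P2 pit2 -> P1=[6,2,4,4,5,2](0) P2=[2,4,0,1,5,6](2)
Move 3: P2 pit3 -> P1=[6,2,4,4,5,2](0) P2=[2,4,0,0,6,6](2)
Move 4: P1 pit3 -> P1=[6,2,4,0,6,3](1) P2=[3,4,0,0,6,6](2)
Move 5: P2 pit5 -> P1=[7,3,5,1,7,3](1) P2=[3,4,0,0,6,0](3)

Answer: 7 3 5 1 7 3 1 3 4 0 0 6 0 3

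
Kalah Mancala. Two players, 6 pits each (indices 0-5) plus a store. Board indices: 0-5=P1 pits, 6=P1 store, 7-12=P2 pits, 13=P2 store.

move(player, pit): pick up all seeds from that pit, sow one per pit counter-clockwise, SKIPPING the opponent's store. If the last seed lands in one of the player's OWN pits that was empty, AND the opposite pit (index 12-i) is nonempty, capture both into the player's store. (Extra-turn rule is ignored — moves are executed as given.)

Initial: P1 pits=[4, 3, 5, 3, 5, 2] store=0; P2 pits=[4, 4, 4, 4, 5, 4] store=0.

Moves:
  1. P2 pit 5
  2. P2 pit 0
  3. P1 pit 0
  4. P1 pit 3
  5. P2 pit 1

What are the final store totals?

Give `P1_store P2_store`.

Move 1: P2 pit5 -> P1=[5,4,6,3,5,2](0) P2=[4,4,4,4,5,0](1)
Move 2: P2 pit0 -> P1=[5,4,6,3,5,2](0) P2=[0,5,5,5,6,0](1)
Move 3: P1 pit0 -> P1=[0,5,7,4,6,3](0) P2=[0,5,5,5,6,0](1)
Move 4: P1 pit3 -> P1=[0,5,7,0,7,4](1) P2=[1,5,5,5,6,0](1)
Move 5: P2 pit1 -> P1=[0,5,7,0,7,4](1) P2=[1,0,6,6,7,1](2)

Answer: 1 2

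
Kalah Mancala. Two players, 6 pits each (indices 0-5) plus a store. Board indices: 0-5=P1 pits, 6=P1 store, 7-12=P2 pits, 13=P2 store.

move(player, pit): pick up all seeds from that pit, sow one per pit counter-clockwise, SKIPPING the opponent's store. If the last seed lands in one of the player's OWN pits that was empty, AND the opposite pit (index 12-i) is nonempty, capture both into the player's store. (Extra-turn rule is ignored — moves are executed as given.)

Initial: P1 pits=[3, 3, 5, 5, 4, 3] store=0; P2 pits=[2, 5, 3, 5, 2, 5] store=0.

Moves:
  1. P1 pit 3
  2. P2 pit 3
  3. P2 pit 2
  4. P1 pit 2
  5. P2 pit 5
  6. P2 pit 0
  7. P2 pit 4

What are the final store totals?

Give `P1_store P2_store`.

Move 1: P1 pit3 -> P1=[3,3,5,0,5,4](1) P2=[3,6,3,5,2,5](0)
Move 2: P2 pit3 -> P1=[4,4,5,0,5,4](1) P2=[3,6,3,0,3,6](1)
Move 3: P2 pit2 -> P1=[4,4,5,0,5,4](1) P2=[3,6,0,1,4,7](1)
Move 4: P1 pit2 -> P1=[4,4,0,1,6,5](2) P2=[4,6,0,1,4,7](1)
Move 5: P2 pit5 -> P1=[5,5,1,2,7,6](2) P2=[4,6,0,1,4,0](2)
Move 6: P2 pit0 -> P1=[5,5,1,2,7,6](2) P2=[0,7,1,2,5,0](2)
Move 7: P2 pit4 -> P1=[6,6,2,2,7,6](2) P2=[0,7,1,2,0,1](3)

Answer: 2 3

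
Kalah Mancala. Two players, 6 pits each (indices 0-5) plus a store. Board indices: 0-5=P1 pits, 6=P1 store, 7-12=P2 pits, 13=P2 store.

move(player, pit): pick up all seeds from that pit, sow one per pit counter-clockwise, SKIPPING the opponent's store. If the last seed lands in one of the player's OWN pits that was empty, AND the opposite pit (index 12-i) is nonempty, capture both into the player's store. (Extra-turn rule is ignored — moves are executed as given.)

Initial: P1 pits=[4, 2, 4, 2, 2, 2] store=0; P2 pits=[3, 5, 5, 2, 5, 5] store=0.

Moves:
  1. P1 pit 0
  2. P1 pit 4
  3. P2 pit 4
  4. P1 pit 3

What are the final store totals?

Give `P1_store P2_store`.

Answer: 2 1

Derivation:
Move 1: P1 pit0 -> P1=[0,3,5,3,3,2](0) P2=[3,5,5,2,5,5](0)
Move 2: P1 pit4 -> P1=[0,3,5,3,0,3](1) P2=[4,5,5,2,5,5](0)
Move 3: P2 pit4 -> P1=[1,4,6,3,0,3](1) P2=[4,5,5,2,0,6](1)
Move 4: P1 pit3 -> P1=[1,4,6,0,1,4](2) P2=[4,5,5,2,0,6](1)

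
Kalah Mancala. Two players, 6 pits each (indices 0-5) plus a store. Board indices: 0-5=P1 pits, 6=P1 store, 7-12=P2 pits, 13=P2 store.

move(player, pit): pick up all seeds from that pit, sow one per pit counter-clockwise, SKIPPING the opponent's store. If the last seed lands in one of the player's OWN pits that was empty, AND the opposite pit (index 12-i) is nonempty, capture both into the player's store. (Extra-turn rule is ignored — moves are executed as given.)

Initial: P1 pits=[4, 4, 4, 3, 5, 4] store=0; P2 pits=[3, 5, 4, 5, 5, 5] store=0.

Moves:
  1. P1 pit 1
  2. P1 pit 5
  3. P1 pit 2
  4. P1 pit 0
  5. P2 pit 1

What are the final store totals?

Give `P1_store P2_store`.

Move 1: P1 pit1 -> P1=[4,0,5,4,6,5](0) P2=[3,5,4,5,5,5](0)
Move 2: P1 pit5 -> P1=[4,0,5,4,6,0](1) P2=[4,6,5,6,5,5](0)
Move 3: P1 pit2 -> P1=[4,0,0,5,7,1](2) P2=[5,6,5,6,5,5](0)
Move 4: P1 pit0 -> P1=[0,1,1,6,8,1](2) P2=[5,6,5,6,5,5](0)
Move 5: P2 pit1 -> P1=[1,1,1,6,8,1](2) P2=[5,0,6,7,6,6](1)

Answer: 2 1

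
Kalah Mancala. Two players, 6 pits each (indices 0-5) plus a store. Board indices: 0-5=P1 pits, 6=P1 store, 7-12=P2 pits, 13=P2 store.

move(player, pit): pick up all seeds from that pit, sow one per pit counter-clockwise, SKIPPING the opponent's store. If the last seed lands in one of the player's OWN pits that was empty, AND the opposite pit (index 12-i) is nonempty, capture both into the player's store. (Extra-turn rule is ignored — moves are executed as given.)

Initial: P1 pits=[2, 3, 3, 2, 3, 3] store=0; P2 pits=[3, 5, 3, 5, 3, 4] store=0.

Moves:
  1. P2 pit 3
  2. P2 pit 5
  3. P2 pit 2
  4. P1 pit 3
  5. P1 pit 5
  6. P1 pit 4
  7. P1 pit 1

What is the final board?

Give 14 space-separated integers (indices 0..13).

Move 1: P2 pit3 -> P1=[3,4,3,2,3,3](0) P2=[3,5,3,0,4,5](1)
Move 2: P2 pit5 -> P1=[4,5,4,3,3,3](0) P2=[3,5,3,0,4,0](2)
Move 3: P2 pit2 -> P1=[0,5,4,3,3,3](0) P2=[3,5,0,1,5,0](7)
Move 4: P1 pit3 -> P1=[0,5,4,0,4,4](1) P2=[3,5,0,1,5,0](7)
Move 5: P1 pit5 -> P1=[0,5,4,0,4,0](2) P2=[4,6,1,1,5,0](7)
Move 6: P1 pit4 -> P1=[0,5,4,0,0,1](3) P2=[5,7,1,1,5,0](7)
Move 7: P1 pit1 -> P1=[0,0,5,1,1,2](4) P2=[5,7,1,1,5,0](7)

Answer: 0 0 5 1 1 2 4 5 7 1 1 5 0 7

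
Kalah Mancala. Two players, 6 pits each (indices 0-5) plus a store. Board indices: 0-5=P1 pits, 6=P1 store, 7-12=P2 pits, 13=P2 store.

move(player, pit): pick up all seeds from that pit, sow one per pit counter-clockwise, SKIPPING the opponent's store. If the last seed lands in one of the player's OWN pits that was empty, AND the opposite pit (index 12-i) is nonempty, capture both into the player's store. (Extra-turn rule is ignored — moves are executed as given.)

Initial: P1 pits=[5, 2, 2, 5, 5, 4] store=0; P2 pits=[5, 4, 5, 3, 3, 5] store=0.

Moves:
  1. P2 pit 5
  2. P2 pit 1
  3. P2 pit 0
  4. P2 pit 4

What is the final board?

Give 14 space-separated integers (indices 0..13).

Move 1: P2 pit5 -> P1=[6,3,3,6,5,4](0) P2=[5,4,5,3,3,0](1)
Move 2: P2 pit1 -> P1=[0,3,3,6,5,4](0) P2=[5,0,6,4,4,0](8)
Move 3: P2 pit0 -> P1=[0,3,3,6,5,4](0) P2=[0,1,7,5,5,1](8)
Move 4: P2 pit4 -> P1=[1,4,4,6,5,4](0) P2=[0,1,7,5,0,2](9)

Answer: 1 4 4 6 5 4 0 0 1 7 5 0 2 9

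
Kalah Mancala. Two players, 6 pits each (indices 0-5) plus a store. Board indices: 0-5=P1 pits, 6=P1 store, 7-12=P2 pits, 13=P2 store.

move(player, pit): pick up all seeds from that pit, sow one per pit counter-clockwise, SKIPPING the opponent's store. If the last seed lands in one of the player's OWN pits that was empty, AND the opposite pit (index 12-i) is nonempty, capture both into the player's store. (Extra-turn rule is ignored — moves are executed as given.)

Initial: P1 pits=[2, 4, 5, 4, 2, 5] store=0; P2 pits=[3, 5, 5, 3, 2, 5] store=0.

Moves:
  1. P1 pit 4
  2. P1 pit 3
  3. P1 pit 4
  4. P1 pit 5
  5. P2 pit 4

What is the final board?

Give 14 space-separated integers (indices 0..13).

Move 1: P1 pit4 -> P1=[2,4,5,4,0,6](1) P2=[3,5,5,3,2,5](0)
Move 2: P1 pit3 -> P1=[2,4,5,0,1,7](2) P2=[4,5,5,3,2,5](0)
Move 3: P1 pit4 -> P1=[2,4,5,0,0,8](2) P2=[4,5,5,3,2,5](0)
Move 4: P1 pit5 -> P1=[3,4,5,0,0,0](3) P2=[5,6,6,4,3,6](0)
Move 5: P2 pit4 -> P1=[4,4,5,0,0,0](3) P2=[5,6,6,4,0,7](1)

Answer: 4 4 5 0 0 0 3 5 6 6 4 0 7 1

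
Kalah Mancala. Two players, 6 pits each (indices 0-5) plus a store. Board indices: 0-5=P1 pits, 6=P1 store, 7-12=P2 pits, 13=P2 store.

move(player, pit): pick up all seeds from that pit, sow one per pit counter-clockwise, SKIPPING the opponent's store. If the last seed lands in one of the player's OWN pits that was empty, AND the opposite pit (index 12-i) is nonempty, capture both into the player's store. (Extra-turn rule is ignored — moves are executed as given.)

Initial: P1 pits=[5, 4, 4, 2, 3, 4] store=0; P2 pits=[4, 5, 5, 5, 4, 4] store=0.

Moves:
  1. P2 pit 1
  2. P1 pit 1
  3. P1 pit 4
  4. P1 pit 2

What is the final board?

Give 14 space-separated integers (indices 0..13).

Move 1: P2 pit1 -> P1=[5,4,4,2,3,4](0) P2=[4,0,6,6,5,5](1)
Move 2: P1 pit1 -> P1=[5,0,5,3,4,5](0) P2=[4,0,6,6,5,5](1)
Move 3: P1 pit4 -> P1=[5,0,5,3,0,6](1) P2=[5,1,6,6,5,5](1)
Move 4: P1 pit2 -> P1=[5,0,0,4,1,7](2) P2=[6,1,6,6,5,5](1)

Answer: 5 0 0 4 1 7 2 6 1 6 6 5 5 1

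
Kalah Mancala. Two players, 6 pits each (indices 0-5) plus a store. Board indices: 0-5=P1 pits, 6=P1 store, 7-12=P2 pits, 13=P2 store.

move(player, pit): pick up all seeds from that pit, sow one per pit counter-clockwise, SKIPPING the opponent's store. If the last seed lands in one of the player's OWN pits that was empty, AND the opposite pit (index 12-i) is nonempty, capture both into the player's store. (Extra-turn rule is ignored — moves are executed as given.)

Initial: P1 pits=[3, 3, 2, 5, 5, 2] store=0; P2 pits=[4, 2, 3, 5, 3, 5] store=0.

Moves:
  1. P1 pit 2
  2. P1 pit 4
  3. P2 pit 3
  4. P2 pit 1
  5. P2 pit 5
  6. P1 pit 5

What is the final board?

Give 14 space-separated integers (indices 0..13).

Move 1: P1 pit2 -> P1=[3,3,0,6,6,2](0) P2=[4,2,3,5,3,5](0)
Move 2: P1 pit4 -> P1=[3,3,0,6,0,3](1) P2=[5,3,4,6,3,5](0)
Move 3: P2 pit3 -> P1=[4,4,1,6,0,3](1) P2=[5,3,4,0,4,6](1)
Move 4: P2 pit1 -> P1=[4,4,1,6,0,3](1) P2=[5,0,5,1,5,6](1)
Move 5: P2 pit5 -> P1=[5,5,2,7,1,3](1) P2=[5,0,5,1,5,0](2)
Move 6: P1 pit5 -> P1=[5,5,2,7,1,0](2) P2=[6,1,5,1,5,0](2)

Answer: 5 5 2 7 1 0 2 6 1 5 1 5 0 2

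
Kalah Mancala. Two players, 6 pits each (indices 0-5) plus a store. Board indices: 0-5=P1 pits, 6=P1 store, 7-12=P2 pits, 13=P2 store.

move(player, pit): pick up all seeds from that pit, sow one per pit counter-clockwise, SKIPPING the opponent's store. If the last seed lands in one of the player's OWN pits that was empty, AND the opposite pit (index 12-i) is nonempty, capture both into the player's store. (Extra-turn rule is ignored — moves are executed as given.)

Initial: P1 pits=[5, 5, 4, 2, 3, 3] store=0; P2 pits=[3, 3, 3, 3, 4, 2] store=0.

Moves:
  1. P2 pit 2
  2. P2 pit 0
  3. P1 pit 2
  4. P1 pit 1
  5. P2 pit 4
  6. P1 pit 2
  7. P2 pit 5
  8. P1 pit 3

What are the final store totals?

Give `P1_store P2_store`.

Answer: 3 2

Derivation:
Move 1: P2 pit2 -> P1=[5,5,4,2,3,3](0) P2=[3,3,0,4,5,3](0)
Move 2: P2 pit0 -> P1=[5,5,4,2,3,3](0) P2=[0,4,1,5,5,3](0)
Move 3: P1 pit2 -> P1=[5,5,0,3,4,4](1) P2=[0,4,1,5,5,3](0)
Move 4: P1 pit1 -> P1=[5,0,1,4,5,5](2) P2=[0,4,1,5,5,3](0)
Move 5: P2 pit4 -> P1=[6,1,2,4,5,5](2) P2=[0,4,1,5,0,4](1)
Move 6: P1 pit2 -> P1=[6,1,0,5,6,5](2) P2=[0,4,1,5,0,4](1)
Move 7: P2 pit5 -> P1=[7,2,1,5,6,5](2) P2=[0,4,1,5,0,0](2)
Move 8: P1 pit3 -> P1=[7,2,1,0,7,6](3) P2=[1,5,1,5,0,0](2)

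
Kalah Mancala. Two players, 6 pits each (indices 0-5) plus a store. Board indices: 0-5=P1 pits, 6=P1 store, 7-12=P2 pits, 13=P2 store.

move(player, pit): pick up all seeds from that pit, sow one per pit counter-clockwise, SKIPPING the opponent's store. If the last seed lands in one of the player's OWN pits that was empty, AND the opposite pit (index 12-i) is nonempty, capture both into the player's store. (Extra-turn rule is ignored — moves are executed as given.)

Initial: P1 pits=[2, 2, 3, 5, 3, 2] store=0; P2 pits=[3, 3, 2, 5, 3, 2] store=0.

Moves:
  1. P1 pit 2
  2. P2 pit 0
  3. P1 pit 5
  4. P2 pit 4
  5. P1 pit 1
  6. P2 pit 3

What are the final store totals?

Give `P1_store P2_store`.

Answer: 1 2

Derivation:
Move 1: P1 pit2 -> P1=[2,2,0,6,4,3](0) P2=[3,3,2,5,3,2](0)
Move 2: P2 pit0 -> P1=[2,2,0,6,4,3](0) P2=[0,4,3,6,3,2](0)
Move 3: P1 pit5 -> P1=[2,2,0,6,4,0](1) P2=[1,5,3,6,3,2](0)
Move 4: P2 pit4 -> P1=[3,2,0,6,4,0](1) P2=[1,5,3,6,0,3](1)
Move 5: P1 pit1 -> P1=[3,0,1,7,4,0](1) P2=[1,5,3,6,0,3](1)
Move 6: P2 pit3 -> P1=[4,1,2,7,4,0](1) P2=[1,5,3,0,1,4](2)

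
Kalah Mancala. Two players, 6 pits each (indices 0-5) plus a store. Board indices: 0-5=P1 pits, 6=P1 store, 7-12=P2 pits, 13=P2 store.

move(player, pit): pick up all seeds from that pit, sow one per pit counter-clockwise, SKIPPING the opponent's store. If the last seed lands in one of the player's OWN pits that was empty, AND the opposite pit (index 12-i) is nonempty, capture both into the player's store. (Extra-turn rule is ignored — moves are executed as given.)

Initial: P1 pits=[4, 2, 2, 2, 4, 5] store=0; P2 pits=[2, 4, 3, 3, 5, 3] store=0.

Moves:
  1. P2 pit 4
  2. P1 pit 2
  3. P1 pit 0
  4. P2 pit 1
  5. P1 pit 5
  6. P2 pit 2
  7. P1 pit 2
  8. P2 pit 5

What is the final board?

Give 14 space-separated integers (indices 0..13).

Answer: 2 5 1 6 7 1 1 3 1 0 6 3 0 3

Derivation:
Move 1: P2 pit4 -> P1=[5,3,3,2,4,5](0) P2=[2,4,3,3,0,4](1)
Move 2: P1 pit2 -> P1=[5,3,0,3,5,6](0) P2=[2,4,3,3,0,4](1)
Move 3: P1 pit0 -> P1=[0,4,1,4,6,7](0) P2=[2,4,3,3,0,4](1)
Move 4: P2 pit1 -> P1=[0,4,1,4,6,7](0) P2=[2,0,4,4,1,5](1)
Move 5: P1 pit5 -> P1=[0,4,1,4,6,0](1) P2=[3,1,5,5,2,6](1)
Move 6: P2 pit2 -> P1=[1,4,1,4,6,0](1) P2=[3,1,0,6,3,7](2)
Move 7: P1 pit2 -> P1=[1,4,0,5,6,0](1) P2=[3,1,0,6,3,7](2)
Move 8: P2 pit5 -> P1=[2,5,1,6,7,1](1) P2=[3,1,0,6,3,0](3)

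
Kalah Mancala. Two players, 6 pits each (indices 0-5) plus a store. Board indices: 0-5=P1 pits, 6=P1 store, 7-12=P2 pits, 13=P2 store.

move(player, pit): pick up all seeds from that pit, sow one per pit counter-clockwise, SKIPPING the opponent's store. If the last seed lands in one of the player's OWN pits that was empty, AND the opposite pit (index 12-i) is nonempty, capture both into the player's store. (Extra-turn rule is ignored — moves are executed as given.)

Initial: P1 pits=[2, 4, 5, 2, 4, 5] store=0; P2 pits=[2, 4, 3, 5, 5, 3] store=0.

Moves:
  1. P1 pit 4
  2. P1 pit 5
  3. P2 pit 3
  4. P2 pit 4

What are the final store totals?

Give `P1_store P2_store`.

Move 1: P1 pit4 -> P1=[2,4,5,2,0,6](1) P2=[3,5,3,5,5,3](0)
Move 2: P1 pit5 -> P1=[2,4,5,2,0,0](2) P2=[4,6,4,6,6,3](0)
Move 3: P2 pit3 -> P1=[3,5,6,2,0,0](2) P2=[4,6,4,0,7,4](1)
Move 4: P2 pit4 -> P1=[4,6,7,3,1,0](2) P2=[4,6,4,0,0,5](2)

Answer: 2 2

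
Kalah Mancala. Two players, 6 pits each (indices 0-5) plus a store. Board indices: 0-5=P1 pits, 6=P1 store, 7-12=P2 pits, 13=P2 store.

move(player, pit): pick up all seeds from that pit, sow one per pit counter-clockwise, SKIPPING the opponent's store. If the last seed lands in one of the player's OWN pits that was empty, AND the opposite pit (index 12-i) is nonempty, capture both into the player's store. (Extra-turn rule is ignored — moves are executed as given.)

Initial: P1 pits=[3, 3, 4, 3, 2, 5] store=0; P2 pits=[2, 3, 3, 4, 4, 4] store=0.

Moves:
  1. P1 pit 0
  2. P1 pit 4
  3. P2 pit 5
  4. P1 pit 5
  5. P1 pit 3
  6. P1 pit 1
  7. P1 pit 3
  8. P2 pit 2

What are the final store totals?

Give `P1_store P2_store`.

Answer: 4 2

Derivation:
Move 1: P1 pit0 -> P1=[0,4,5,4,2,5](0) P2=[2,3,3,4,4,4](0)
Move 2: P1 pit4 -> P1=[0,4,5,4,0,6](1) P2=[2,3,3,4,4,4](0)
Move 3: P2 pit5 -> P1=[1,5,6,4,0,6](1) P2=[2,3,3,4,4,0](1)
Move 4: P1 pit5 -> P1=[1,5,6,4,0,0](2) P2=[3,4,4,5,5,0](1)
Move 5: P1 pit3 -> P1=[1,5,6,0,1,1](3) P2=[4,4,4,5,5,0](1)
Move 6: P1 pit1 -> P1=[1,0,7,1,2,2](4) P2=[4,4,4,5,5,0](1)
Move 7: P1 pit3 -> P1=[1,0,7,0,3,2](4) P2=[4,4,4,5,5,0](1)
Move 8: P2 pit2 -> P1=[1,0,7,0,3,2](4) P2=[4,4,0,6,6,1](2)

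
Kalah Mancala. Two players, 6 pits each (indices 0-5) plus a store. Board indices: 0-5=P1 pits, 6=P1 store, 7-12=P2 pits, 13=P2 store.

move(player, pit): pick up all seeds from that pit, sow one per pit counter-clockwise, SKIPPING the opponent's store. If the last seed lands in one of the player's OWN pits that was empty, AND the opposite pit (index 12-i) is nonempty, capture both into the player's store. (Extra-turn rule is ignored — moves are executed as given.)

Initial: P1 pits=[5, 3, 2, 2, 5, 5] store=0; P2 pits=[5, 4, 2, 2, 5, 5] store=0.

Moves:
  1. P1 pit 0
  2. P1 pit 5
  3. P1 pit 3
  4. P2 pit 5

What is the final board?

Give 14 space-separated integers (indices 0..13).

Answer: 1 5 4 1 7 1 2 6 5 3 3 6 0 1

Derivation:
Move 1: P1 pit0 -> P1=[0,4,3,3,6,6](0) P2=[5,4,2,2,5,5](0)
Move 2: P1 pit5 -> P1=[0,4,3,3,6,0](1) P2=[6,5,3,3,6,5](0)
Move 3: P1 pit3 -> P1=[0,4,3,0,7,1](2) P2=[6,5,3,3,6,5](0)
Move 4: P2 pit5 -> P1=[1,5,4,1,7,1](2) P2=[6,5,3,3,6,0](1)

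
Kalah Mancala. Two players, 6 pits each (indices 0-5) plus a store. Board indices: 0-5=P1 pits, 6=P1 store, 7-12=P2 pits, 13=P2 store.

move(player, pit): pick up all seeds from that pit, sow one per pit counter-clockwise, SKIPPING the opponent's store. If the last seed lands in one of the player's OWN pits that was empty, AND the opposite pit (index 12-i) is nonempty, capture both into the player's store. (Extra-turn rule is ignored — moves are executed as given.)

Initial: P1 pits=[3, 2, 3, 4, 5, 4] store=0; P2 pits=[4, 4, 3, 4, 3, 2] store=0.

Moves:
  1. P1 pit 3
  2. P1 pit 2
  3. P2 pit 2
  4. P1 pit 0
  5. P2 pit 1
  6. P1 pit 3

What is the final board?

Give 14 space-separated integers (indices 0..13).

Answer: 0 3 1 0 8 7 1 5 0 1 6 5 4 0

Derivation:
Move 1: P1 pit3 -> P1=[3,2,3,0,6,5](1) P2=[5,4,3,4,3,2](0)
Move 2: P1 pit2 -> P1=[3,2,0,1,7,6](1) P2=[5,4,3,4,3,2](0)
Move 3: P2 pit2 -> P1=[3,2,0,1,7,6](1) P2=[5,4,0,5,4,3](0)
Move 4: P1 pit0 -> P1=[0,3,1,2,7,6](1) P2=[5,4,0,5,4,3](0)
Move 5: P2 pit1 -> P1=[0,3,1,2,7,6](1) P2=[5,0,1,6,5,4](0)
Move 6: P1 pit3 -> P1=[0,3,1,0,8,7](1) P2=[5,0,1,6,5,4](0)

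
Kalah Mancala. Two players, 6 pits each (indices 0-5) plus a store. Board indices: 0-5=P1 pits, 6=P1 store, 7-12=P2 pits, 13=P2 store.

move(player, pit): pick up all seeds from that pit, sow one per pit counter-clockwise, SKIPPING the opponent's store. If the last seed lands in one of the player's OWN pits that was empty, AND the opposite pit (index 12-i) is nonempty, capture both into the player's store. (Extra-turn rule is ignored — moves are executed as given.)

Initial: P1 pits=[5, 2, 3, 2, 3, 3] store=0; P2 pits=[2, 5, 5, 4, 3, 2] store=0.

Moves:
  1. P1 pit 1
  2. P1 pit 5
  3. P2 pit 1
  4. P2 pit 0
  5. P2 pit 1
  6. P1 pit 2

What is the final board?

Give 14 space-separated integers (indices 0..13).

Answer: 6 0 0 4 4 1 2 0 0 8 6 4 3 1

Derivation:
Move 1: P1 pit1 -> P1=[5,0,4,3,3,3](0) P2=[2,5,5,4,3,2](0)
Move 2: P1 pit5 -> P1=[5,0,4,3,3,0](1) P2=[3,6,5,4,3,2](0)
Move 3: P2 pit1 -> P1=[6,0,4,3,3,0](1) P2=[3,0,6,5,4,3](1)
Move 4: P2 pit0 -> P1=[6,0,4,3,3,0](1) P2=[0,1,7,6,4,3](1)
Move 5: P2 pit1 -> P1=[6,0,4,3,3,0](1) P2=[0,0,8,6,4,3](1)
Move 6: P1 pit2 -> P1=[6,0,0,4,4,1](2) P2=[0,0,8,6,4,3](1)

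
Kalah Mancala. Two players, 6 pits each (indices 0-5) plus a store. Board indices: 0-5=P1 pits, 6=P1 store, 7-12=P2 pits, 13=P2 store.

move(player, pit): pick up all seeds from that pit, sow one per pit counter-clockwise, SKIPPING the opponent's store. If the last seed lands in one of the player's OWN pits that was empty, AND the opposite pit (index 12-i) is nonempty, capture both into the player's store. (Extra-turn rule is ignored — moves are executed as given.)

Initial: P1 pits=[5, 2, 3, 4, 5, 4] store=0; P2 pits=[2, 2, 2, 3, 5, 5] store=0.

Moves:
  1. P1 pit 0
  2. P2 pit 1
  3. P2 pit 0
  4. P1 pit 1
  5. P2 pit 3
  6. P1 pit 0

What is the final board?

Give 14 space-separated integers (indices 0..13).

Answer: 0 0 5 6 7 5 7 0 1 4 0 0 6 1

Derivation:
Move 1: P1 pit0 -> P1=[0,3,4,5,6,5](0) P2=[2,2,2,3,5,5](0)
Move 2: P2 pit1 -> P1=[0,3,4,5,6,5](0) P2=[2,0,3,4,5,5](0)
Move 3: P2 pit0 -> P1=[0,3,4,5,6,5](0) P2=[0,1,4,4,5,5](0)
Move 4: P1 pit1 -> P1=[0,0,5,6,7,5](0) P2=[0,1,4,4,5,5](0)
Move 5: P2 pit3 -> P1=[1,0,5,6,7,5](0) P2=[0,1,4,0,6,6](1)
Move 6: P1 pit0 -> P1=[0,0,5,6,7,5](7) P2=[0,1,4,0,0,6](1)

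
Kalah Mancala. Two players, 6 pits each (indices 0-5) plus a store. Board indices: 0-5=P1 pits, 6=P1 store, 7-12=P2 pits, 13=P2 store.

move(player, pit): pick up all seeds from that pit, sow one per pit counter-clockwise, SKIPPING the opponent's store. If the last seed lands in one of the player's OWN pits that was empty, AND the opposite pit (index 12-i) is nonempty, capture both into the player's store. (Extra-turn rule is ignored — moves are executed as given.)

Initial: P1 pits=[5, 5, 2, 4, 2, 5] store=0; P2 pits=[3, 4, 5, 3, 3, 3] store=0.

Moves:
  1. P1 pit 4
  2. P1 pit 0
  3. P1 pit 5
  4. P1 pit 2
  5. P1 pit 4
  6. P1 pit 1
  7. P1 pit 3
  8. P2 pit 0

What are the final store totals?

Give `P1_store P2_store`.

Answer: 10 0

Derivation:
Move 1: P1 pit4 -> P1=[5,5,2,4,0,6](1) P2=[3,4,5,3,3,3](0)
Move 2: P1 pit0 -> P1=[0,6,3,5,1,7](1) P2=[3,4,5,3,3,3](0)
Move 3: P1 pit5 -> P1=[0,6,3,5,1,0](2) P2=[4,5,6,4,4,4](0)
Move 4: P1 pit2 -> P1=[0,6,0,6,2,0](7) P2=[0,5,6,4,4,4](0)
Move 5: P1 pit4 -> P1=[0,6,0,6,0,1](8) P2=[0,5,6,4,4,4](0)
Move 6: P1 pit1 -> P1=[0,0,1,7,1,2](9) P2=[1,5,6,4,4,4](0)
Move 7: P1 pit3 -> P1=[0,0,1,0,2,3](10) P2=[2,6,7,5,4,4](0)
Move 8: P2 pit0 -> P1=[0,0,1,0,2,3](10) P2=[0,7,8,5,4,4](0)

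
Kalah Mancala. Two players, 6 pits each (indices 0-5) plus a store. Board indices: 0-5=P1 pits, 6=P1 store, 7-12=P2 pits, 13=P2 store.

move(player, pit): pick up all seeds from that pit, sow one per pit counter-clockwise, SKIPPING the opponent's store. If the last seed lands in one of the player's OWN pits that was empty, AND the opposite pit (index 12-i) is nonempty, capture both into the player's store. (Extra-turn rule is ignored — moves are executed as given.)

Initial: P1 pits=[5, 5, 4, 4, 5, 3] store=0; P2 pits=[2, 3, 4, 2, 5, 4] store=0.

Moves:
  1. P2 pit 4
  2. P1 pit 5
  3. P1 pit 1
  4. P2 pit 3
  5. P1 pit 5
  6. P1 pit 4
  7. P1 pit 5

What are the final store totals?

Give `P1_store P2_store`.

Answer: 5 1

Derivation:
Move 1: P2 pit4 -> P1=[6,6,5,4,5,3](0) P2=[2,3,4,2,0,5](1)
Move 2: P1 pit5 -> P1=[6,6,5,4,5,0](1) P2=[3,4,4,2,0,5](1)
Move 3: P1 pit1 -> P1=[6,0,6,5,6,1](2) P2=[4,4,4,2,0,5](1)
Move 4: P2 pit3 -> P1=[6,0,6,5,6,1](2) P2=[4,4,4,0,1,6](1)
Move 5: P1 pit5 -> P1=[6,0,6,5,6,0](3) P2=[4,4,4,0,1,6](1)
Move 6: P1 pit4 -> P1=[6,0,6,5,0,1](4) P2=[5,5,5,1,1,6](1)
Move 7: P1 pit5 -> P1=[6,0,6,5,0,0](5) P2=[5,5,5,1,1,6](1)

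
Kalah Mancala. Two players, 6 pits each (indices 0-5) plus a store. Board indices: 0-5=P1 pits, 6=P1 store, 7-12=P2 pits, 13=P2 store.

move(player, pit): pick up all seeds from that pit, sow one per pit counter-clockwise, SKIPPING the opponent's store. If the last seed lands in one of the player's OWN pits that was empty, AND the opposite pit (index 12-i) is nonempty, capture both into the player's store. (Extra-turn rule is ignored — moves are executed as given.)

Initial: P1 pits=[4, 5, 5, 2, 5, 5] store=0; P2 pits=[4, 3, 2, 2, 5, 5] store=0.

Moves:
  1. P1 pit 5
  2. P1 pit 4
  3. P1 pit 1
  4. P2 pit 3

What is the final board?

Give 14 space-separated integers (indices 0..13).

Move 1: P1 pit5 -> P1=[4,5,5,2,5,0](1) P2=[5,4,3,3,5,5](0)
Move 2: P1 pit4 -> P1=[4,5,5,2,0,1](2) P2=[6,5,4,3,5,5](0)
Move 3: P1 pit1 -> P1=[4,0,6,3,1,2](3) P2=[6,5,4,3,5,5](0)
Move 4: P2 pit3 -> P1=[4,0,6,3,1,2](3) P2=[6,5,4,0,6,6](1)

Answer: 4 0 6 3 1 2 3 6 5 4 0 6 6 1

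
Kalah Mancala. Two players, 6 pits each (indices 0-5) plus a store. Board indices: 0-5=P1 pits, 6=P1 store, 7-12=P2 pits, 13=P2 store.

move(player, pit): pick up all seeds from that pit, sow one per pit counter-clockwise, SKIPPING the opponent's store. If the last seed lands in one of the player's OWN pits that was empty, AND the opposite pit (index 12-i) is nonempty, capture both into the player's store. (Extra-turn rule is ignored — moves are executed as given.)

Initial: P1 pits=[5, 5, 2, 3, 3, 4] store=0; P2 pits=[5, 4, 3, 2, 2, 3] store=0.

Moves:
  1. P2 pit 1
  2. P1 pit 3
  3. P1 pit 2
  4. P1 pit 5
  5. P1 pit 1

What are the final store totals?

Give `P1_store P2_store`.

Move 1: P2 pit1 -> P1=[5,5,2,3,3,4](0) P2=[5,0,4,3,3,4](0)
Move 2: P1 pit3 -> P1=[5,5,2,0,4,5](1) P2=[5,0,4,3,3,4](0)
Move 3: P1 pit2 -> P1=[5,5,0,1,5,5](1) P2=[5,0,4,3,3,4](0)
Move 4: P1 pit5 -> P1=[5,5,0,1,5,0](2) P2=[6,1,5,4,3,4](0)
Move 5: P1 pit1 -> P1=[5,0,1,2,6,1](3) P2=[6,1,5,4,3,4](0)

Answer: 3 0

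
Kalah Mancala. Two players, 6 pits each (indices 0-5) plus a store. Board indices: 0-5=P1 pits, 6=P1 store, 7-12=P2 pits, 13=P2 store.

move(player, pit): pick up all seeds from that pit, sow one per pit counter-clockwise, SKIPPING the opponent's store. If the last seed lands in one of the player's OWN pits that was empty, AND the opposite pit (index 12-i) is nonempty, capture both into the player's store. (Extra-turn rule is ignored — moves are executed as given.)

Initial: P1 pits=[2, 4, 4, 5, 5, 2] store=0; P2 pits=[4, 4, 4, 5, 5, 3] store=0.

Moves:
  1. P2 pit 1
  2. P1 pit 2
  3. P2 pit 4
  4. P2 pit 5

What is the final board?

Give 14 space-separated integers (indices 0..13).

Move 1: P2 pit1 -> P1=[2,4,4,5,5,2](0) P2=[4,0,5,6,6,4](0)
Move 2: P1 pit2 -> P1=[2,4,0,6,6,3](1) P2=[4,0,5,6,6,4](0)
Move 3: P2 pit4 -> P1=[3,5,1,7,6,3](1) P2=[4,0,5,6,0,5](1)
Move 4: P2 pit5 -> P1=[4,6,2,8,6,3](1) P2=[4,0,5,6,0,0](2)

Answer: 4 6 2 8 6 3 1 4 0 5 6 0 0 2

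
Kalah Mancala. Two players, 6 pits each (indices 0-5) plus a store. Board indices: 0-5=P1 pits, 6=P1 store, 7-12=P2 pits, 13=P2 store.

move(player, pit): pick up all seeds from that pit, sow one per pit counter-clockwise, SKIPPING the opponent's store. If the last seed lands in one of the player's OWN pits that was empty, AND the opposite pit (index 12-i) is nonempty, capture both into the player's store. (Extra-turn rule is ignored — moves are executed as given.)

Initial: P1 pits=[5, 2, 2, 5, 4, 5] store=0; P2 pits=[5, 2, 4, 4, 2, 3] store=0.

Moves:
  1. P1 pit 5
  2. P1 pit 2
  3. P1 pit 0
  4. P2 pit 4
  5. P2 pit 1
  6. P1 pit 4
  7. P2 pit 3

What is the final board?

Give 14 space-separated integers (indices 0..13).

Move 1: P1 pit5 -> P1=[5,2,2,5,4,0](1) P2=[6,3,5,5,2,3](0)
Move 2: P1 pit2 -> P1=[5,2,0,6,5,0](1) P2=[6,3,5,5,2,3](0)
Move 3: P1 pit0 -> P1=[0,3,1,7,6,0](8) P2=[0,3,5,5,2,3](0)
Move 4: P2 pit4 -> P1=[0,3,1,7,6,0](8) P2=[0,3,5,5,0,4](1)
Move 5: P2 pit1 -> P1=[0,0,1,7,6,0](8) P2=[0,0,6,6,0,4](5)
Move 6: P1 pit4 -> P1=[0,0,1,7,0,1](9) P2=[1,1,7,7,0,4](5)
Move 7: P2 pit3 -> P1=[1,1,2,8,0,1](9) P2=[1,1,7,0,1,5](6)

Answer: 1 1 2 8 0 1 9 1 1 7 0 1 5 6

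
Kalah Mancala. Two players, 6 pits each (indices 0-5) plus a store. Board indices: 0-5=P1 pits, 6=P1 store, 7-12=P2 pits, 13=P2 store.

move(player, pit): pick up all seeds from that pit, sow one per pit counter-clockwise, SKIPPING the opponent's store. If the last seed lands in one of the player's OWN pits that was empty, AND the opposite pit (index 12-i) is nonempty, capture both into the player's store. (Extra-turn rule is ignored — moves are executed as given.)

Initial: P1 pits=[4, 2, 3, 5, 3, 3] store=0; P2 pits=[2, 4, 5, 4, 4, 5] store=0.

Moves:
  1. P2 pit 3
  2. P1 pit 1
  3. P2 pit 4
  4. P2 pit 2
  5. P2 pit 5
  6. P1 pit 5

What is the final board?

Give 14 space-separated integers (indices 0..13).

Answer: 8 2 6 7 4 0 1 4 5 1 1 1 0 4

Derivation:
Move 1: P2 pit3 -> P1=[5,2,3,5,3,3](0) P2=[2,4,5,0,5,6](1)
Move 2: P1 pit1 -> P1=[5,0,4,6,3,3](0) P2=[2,4,5,0,5,6](1)
Move 3: P2 pit4 -> P1=[6,1,5,6,3,3](0) P2=[2,4,5,0,0,7](2)
Move 4: P2 pit2 -> P1=[7,1,5,6,3,3](0) P2=[2,4,0,1,1,8](3)
Move 5: P2 pit5 -> P1=[8,2,6,7,4,4](0) P2=[3,4,0,1,1,0](4)
Move 6: P1 pit5 -> P1=[8,2,6,7,4,0](1) P2=[4,5,1,1,1,0](4)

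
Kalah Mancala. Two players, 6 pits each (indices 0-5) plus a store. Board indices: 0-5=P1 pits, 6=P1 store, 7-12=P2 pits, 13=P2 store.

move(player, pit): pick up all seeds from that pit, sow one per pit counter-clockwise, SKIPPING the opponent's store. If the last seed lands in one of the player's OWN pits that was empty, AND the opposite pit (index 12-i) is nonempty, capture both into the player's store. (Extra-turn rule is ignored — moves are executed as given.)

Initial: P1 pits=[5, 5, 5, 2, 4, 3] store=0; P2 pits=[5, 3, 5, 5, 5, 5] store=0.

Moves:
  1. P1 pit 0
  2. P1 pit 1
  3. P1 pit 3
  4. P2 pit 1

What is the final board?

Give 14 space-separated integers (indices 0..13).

Answer: 0 0 7 0 7 6 2 7 0 6 6 6 5 0

Derivation:
Move 1: P1 pit0 -> P1=[0,6,6,3,5,4](0) P2=[5,3,5,5,5,5](0)
Move 2: P1 pit1 -> P1=[0,0,7,4,6,5](1) P2=[6,3,5,5,5,5](0)
Move 3: P1 pit3 -> P1=[0,0,7,0,7,6](2) P2=[7,3,5,5,5,5](0)
Move 4: P2 pit1 -> P1=[0,0,7,0,7,6](2) P2=[7,0,6,6,6,5](0)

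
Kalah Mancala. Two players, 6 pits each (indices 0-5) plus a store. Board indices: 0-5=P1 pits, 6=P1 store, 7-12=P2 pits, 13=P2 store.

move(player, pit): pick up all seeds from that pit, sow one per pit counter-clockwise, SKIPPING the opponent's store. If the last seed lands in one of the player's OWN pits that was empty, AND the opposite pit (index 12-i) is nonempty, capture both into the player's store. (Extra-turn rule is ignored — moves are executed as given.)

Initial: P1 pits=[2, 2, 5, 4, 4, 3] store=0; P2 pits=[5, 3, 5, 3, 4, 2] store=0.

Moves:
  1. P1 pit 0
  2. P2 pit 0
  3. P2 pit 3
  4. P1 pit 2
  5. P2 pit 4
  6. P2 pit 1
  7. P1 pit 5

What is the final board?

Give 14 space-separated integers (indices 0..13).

Answer: 2 4 1 6 5 0 2 2 1 8 1 1 6 3

Derivation:
Move 1: P1 pit0 -> P1=[0,3,6,4,4,3](0) P2=[5,3,5,3,4,2](0)
Move 2: P2 pit0 -> P1=[0,3,6,4,4,3](0) P2=[0,4,6,4,5,3](0)
Move 3: P2 pit3 -> P1=[1,3,6,4,4,3](0) P2=[0,4,6,0,6,4](1)
Move 4: P1 pit2 -> P1=[1,3,0,5,5,4](1) P2=[1,5,6,0,6,4](1)
Move 5: P2 pit4 -> P1=[2,4,1,6,5,4](1) P2=[1,5,6,0,0,5](2)
Move 6: P2 pit1 -> P1=[2,4,1,6,5,4](1) P2=[1,0,7,1,1,6](3)
Move 7: P1 pit5 -> P1=[2,4,1,6,5,0](2) P2=[2,1,8,1,1,6](3)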